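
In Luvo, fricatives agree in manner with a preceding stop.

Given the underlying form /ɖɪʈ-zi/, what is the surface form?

[ɖɪʈdi]

/z/ is a voiced alveolar fricative. The preceding trigger /ʈ/ is a stop, so /z/ must become a stop as well.
Changing only its manner to stop gives [d] — the voiced alveolar stop.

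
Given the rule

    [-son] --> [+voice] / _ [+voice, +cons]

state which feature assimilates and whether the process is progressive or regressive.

The structural change is [+voice], and the conditioning segment [+voice, +cons] (a voiced consonant) is itself voiced, so the target comes to share the voicing of its neighbour — voicing assimilation.
The conditioning segment sits to the right of the focus bar, meaning the trigger follows the segment that changes — regressive assimilation.

regressive voicing assimilation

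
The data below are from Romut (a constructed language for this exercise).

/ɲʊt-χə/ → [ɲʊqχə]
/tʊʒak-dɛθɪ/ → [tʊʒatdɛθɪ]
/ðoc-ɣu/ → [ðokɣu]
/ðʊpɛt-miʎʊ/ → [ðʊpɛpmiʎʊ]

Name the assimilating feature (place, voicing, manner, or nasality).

Underlying /t/ is realised as [q] next to /χ/; /χ/ itself does not change.
The change alveolar → uvular matches the place of the following /χ/, identifying this as place assimilation.
The other alternating forms pattern the same way: /k/ → [t] before /d/ (velar → alveolar, matching alveolar); /c/ → [k] before /ɣ/ (palatal → velar, matching velar); /t/ → [p] before /m/ (alveolar → bilabial, matching bilabial) — only place changes, and always toward the following segment.

place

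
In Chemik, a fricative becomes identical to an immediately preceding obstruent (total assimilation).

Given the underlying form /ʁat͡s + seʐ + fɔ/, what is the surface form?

/s/ is the segment targeted by the rule; it sits immediately after /t͡s/, so it assimilates completely and surfaces as [t͡s].
The same rule applies at the second boundary: /f/ → [ʐ] next to /ʐ/.

[ʁat͡st͡seʐʐɔ]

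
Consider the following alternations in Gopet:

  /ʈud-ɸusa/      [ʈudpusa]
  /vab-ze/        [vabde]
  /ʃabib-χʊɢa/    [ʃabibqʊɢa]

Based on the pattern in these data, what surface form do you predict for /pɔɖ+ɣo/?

[pɔɖgo]

The data show progressive manner assimilation: /ɸ/ → [p] after /d/; /z/ → [d] after /b/; /χ/ → [q] after /b/. In each pair only manner changes, matching the preceding consonant, while place and voice stay constant.
The rule targets /ɣ/ (voiced velar fricative), which sits after the trigger /ɖ/ (stop).
Changing only its manner to stop gives [g] — the voiced velar stop.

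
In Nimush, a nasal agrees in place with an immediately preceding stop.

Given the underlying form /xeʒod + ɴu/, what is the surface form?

The rule targets /ɴ/ (voiced uvular nasal), which sits after the trigger /d/ (alveolar).
The voiced alveolar nasal is [n], so /ɴ/ → [n].

[xeʒodnu]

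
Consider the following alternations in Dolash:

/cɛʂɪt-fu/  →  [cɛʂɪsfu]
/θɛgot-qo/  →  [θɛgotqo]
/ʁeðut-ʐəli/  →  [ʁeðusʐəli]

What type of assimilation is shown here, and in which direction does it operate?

regressive manner assimilation

The segment that alternates is /t/, which surfaces as [s] when adjacent to /f/.
/t/ is a stop while /f/ is a fricative; the output [s] is a fricative, matching the trigger — so the feature that spreads is manner.
Place and voice are unchanged, so the assimilation is partial, not total.
Checking the remaining alternation: /t/ → [s] before /ʐ/ (stop → fricative, matching a fricative) — only manner changes, and always toward the following segment.
No alternation appears in [θɛgotqo]: there the adjacent consonants already agree in manner (/t/ and /q/ are both stops), so this form is consistent with the same rule.
The trigger is the following segment, so the direction is regressive (anticipatory).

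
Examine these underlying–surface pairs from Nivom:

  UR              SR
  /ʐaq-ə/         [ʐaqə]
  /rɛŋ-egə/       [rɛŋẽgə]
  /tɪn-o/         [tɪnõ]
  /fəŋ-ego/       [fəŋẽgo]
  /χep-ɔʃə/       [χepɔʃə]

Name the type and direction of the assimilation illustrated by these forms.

progressive nasality assimilation (vowel nasalisation)

The vowel /e/ surfaces as nasalised [ẽ] next to the preceding nasal /ŋ/ — it has acquired the [+nasal] feature of its neighbour.
Likewise in the remaining data: /o/ → [õ] after /n/ — each time a vowel is nasalised next to a preceding nasal.
No change occurs in [ʐaqə], [χepɔʃə] because the vowel at the boundary is adjacent to an oral consonant, not a nasal (/ə/ next to /q/; /ɔ/ next to /p/).
Because the conditioning nasal is to the left of the vowel that changes, the process is progressive (perseverative).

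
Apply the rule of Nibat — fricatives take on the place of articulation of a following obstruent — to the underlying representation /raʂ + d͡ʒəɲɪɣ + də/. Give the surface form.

[raʃd͡ʒəɲɪzdə]

The rule targets /ʂ/ (voiceless retroflex fricative), which sits before the trigger /d͡ʒ/ (postalveolar).
A voiceless postalveolar fricative is [ʃ], so the surface segment is [ʃ].
The same rule applies at the second boundary: /ɣ/ → [z] next to /d/.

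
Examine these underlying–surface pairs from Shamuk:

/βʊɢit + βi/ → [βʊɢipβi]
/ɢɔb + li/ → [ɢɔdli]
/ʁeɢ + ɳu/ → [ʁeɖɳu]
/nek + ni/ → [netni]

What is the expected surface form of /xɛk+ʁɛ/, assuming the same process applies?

The data show regressive place assimilation: /t/ → [p] before /β/; /b/ → [d] before /l/; /ɢ/ → [ɖ] before /ɳ/; /k/ → [t] before /n/. In each pair only place changes, matching the following consonant, while manner and voice stay constant.
/k/ is a voiceless velar stop. The following trigger /ʁ/ is uvular, so /k/ must become uvular as well.
The voiceless uvular stop is [q], so /k/ → [q].

[xɛqʁɛ]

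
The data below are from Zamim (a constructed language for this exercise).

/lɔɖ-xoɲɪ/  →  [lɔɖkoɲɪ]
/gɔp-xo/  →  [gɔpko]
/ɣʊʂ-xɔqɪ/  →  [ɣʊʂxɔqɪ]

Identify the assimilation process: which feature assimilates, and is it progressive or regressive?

The segment that alternates is /x/, which surfaces as [k] when adjacent to /ɖ/.
The change fricative → stop matches the manner of the preceding /ɖ/, identifying this as manner assimilation.
Place and voice are unchanged, so the assimilation is partial, not total.
The same holds elsewhere in the data: /x/ → [k] after /p/ (fricative → stop, matching a stop) — only manner changes, and always toward the preceding segment.
Nothing changes in [ɣʊʂxɔqɪ]: there the adjacent consonants already agree in manner (/x/ and /ʂ/ are both fricatives), so this form is consistent with the same rule.
The trigger is the preceding segment, so the direction is progressive (perseverative).

progressive manner assimilation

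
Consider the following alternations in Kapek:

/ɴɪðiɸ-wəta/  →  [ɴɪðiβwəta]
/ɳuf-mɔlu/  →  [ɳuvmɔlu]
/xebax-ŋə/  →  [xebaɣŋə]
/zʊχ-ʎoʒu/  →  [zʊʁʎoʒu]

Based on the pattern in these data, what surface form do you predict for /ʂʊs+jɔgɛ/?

[ʂʊzjɔgɛ]

The data show regressive voicing assimilation: /ɸ/ → [β] before /w/; /f/ → [v] before /m/; /x/ → [ɣ] before /ŋ/; /χ/ → [ʁ] before /ʎ/. In each pair only voicing changes, matching the following consonant, while place and manner stay constant.
The rule targets /s/ (voiceless alveolar fricative), which sits before the trigger /j/ (voiced).
The voiced alveolar fricative is [z], so /s/ → [z].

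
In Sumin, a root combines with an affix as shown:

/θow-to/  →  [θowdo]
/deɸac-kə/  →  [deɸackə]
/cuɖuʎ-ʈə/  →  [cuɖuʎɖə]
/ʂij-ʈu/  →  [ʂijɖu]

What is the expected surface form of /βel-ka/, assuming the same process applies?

The data show progressive voicing assimilation: /t/ → [d] after /w/; /ʈ/ → [ɖ] after /ʎ/; /ʈ/ → [ɖ] after /j/. In each pair only voicing changes, matching the preceding consonant, while place and manner stay constant.
Nothing changes in [deɸackə]: there the adjacent consonants already agree in voicing (/k/ and /c/ are both voiceless), so this form is consistent with the same rule.
/k/ is a voiceless velar stop. The preceding trigger /l/ is voiced, so /k/ must become voiced as well.
Changing only its voicing to voiced gives [g] — the voiced velar stop.

[βelga]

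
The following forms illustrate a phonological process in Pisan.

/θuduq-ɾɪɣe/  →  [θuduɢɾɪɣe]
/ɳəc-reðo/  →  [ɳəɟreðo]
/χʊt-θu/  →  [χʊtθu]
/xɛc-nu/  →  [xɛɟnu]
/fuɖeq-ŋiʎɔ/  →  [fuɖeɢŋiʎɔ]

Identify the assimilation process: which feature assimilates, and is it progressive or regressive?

Comparing underlying and surface forms, /q/ → [ɢ] is the alternation; the neighbouring /ɾ/ is constant.
/q/ is voiceless while /ɾ/ is voiced; the output [ɢ] is voiced, matching the trigger — so the feature that spreads is voicing.
Place and manner are unchanged, so the assimilation is partial, not total.
The same holds elsewhere in the data: /c/ → [ɟ] before /r/ (voiceless → voiced, matching voiced); /c/ → [ɟ] before /n/ (voiceless → voiced, matching voiced); /q/ → [ɢ] before /ŋ/ (voiceless → voiced, matching voiced) — only voicing changes, and always toward the following segment.
No alternation appears in [χʊtθu]: there the adjacent consonants already agree in voicing (/t/ and /θ/ are both voiceless), so this form is consistent with the same rule.
Since the segment that changes precedes the conditioning segment, the assimilation is regressive.

regressive voicing assimilation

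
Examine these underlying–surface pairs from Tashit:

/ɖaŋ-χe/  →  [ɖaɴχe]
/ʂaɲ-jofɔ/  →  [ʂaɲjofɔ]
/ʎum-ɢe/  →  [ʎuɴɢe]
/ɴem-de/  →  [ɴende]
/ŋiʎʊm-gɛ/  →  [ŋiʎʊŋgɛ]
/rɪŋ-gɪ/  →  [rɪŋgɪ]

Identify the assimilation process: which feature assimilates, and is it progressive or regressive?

regressive place assimilation

The segment that alternates is /ŋ/, which surfaces as [ɴ] when adjacent to /χ/.
/ŋ/ is velar while /χ/ is uvular; the output [ɴ] is uvular, matching the trigger — so the feature that spreads is place.
Manner and voice are unchanged, so the assimilation is partial, not total.
Checking the remaining alternations: /m/ → [ɴ] before /ɢ/ (bilabial → uvular, matching uvular); /m/ → [n] before /d/ (bilabial → alveolar, matching alveolar); /m/ → [ŋ] before /g/ (bilabial → velar, matching velar) — only place changes, and always toward the following segment.
No alternation appears in [ʂaɲjofɔ], [rɪŋgɪ]: there the adjacent consonants already agree in place (/ɲ/ and /j/ are both palatal; /ŋ/ and /g/ are both velar), so these forms are consistent with the same rule.
The trigger is the following segment, so the direction is regressive (anticipatory).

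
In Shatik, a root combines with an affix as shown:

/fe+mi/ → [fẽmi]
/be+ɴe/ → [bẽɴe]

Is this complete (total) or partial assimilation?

The vowel /e/ surfaces as nasalised [ẽ] next to the following nasal /m/ — it has acquired the [+nasal] feature of its neighbour.
The other form shows the same pattern: /e/ → [ẽ] before /ɴ/ — each time a vowel is nasalised next to a following nasal.

partial assimilation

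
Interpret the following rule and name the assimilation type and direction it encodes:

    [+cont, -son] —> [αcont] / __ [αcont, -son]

The shared variable α links the value of [cont] on the target to that of the neighbouring obstruent. [cont] distinguishes stops from fricatives — a manner-of-articulation feature — so this is manner assimilation.
Since the environment is written after the underscore, the trigger follows the target; the direction is regressive.

regressive manner assimilation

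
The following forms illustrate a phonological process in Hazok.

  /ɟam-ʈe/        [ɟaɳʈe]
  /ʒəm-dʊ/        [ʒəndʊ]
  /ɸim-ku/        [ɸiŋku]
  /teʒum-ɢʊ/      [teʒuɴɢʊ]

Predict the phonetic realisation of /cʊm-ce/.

The data show regressive place assimilation: /m/ → [ɳ] before /ʈ/; /m/ → [n] before /d/; /m/ → [ŋ] before /k/; /m/ → [ɴ] before /ɢ/. In each pair only place changes, matching the following consonant, while manner and voice stay constant.
/m/ is a voiced bilabial nasal. The following trigger /c/ is palatal, so /m/ must become palatal as well.
Changing only its place to palatal gives [ɲ] — the voiced palatal nasal.

[cʊɲce]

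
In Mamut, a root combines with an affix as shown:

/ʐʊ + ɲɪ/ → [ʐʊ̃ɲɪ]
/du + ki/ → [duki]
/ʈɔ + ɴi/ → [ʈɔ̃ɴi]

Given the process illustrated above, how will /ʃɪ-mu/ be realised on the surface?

[ʃɪ̃mu]

The data show regressive nasality assimilation (vowel nasalisation): /ʊ/ → [ʊ̃] before /ɲ/; /ɔ/ → [ɔ̃] before /ɴ/ — a vowel is nasalised by an immediately following nasal consonant.
No change occurs in [duki] because the vowel at the boundary is adjacent to an oral consonant, not a nasal (/u/ next to /k/).
/ɪ/ sits next to the nasal /m/ and is therefore nasalised to [ɪ̃].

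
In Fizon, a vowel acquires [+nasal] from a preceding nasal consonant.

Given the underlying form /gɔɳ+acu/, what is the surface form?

[gɔɳãcu]

/a/ sits next to the nasal /ɳ/ and is therefore nasalised to [ã].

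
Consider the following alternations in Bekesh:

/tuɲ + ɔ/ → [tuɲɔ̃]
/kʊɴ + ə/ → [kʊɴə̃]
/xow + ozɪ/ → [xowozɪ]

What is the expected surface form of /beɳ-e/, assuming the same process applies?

The data show progressive nasality assimilation (vowel nasalisation): /ɔ/ → [ɔ̃] after /ɲ/; /ə/ → [ə̃] after /ɴ/ — a vowel is nasalised by an immediately preceding nasal consonant.
No change occurs in [xowozɪ] because the vowel at the boundary is adjacent to an oral consonant, not a nasal (/o/ next to /w/).
/e/ sits next to the nasal /ɳ/ and is therefore nasalised to [ẽ].

[beɳẽ]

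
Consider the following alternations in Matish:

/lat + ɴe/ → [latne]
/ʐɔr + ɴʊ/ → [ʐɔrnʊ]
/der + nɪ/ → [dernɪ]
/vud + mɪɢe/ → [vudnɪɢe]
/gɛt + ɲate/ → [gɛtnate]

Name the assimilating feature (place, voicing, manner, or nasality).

The segment that alternates is /ɴ/, which surfaces as [n] when adjacent to /t/.
The change uvular → alveolar matches the place of the preceding /t/, identifying this as place assimilation.
The other alternating forms pattern the same way: /ɴ/ → [n] after /r/ (uvular → alveolar, matching alveolar); /m/ → [n] after /d/ (bilabial → alveolar, matching alveolar); /ɲ/ → [n] after /t/ (palatal → alveolar, matching alveolar) — only place changes, and always toward the preceding segment.
No alternation appears in [dernɪ]: there the adjacent consonants already agree in place (/n/ and /r/ are both alveolar), so this form is consistent with the same rule.

place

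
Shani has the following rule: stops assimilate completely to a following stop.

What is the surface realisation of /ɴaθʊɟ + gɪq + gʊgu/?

[ɴaθʊggɪggʊgu]

/ɟ/ is the segment targeted by the rule; it sits immediately before /g/, so it assimilates completely and surfaces as [g].
At the second juncture, /q/ likewise becomes [g] adjacent to /g/.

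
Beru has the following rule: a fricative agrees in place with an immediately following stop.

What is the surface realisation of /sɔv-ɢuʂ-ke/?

[sɔʁɢuxke]

/v/ is a voiced labiodental fricative. The following trigger /ɢ/ is uvular, so /v/ must become uvular as well.
A voiced uvular fricative is [ʁ], so the surface segment is [ʁ].
At the second juncture, /ʂ/ likewise becomes [x] adjacent to /k/.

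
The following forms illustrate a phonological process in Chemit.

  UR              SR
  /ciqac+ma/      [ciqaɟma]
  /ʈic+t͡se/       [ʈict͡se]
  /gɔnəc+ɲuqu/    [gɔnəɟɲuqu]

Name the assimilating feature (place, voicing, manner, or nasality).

The segment that alternates is /c/, which surfaces as [ɟ] when adjacent to /m/.
/c/ is voiceless while /m/ is voiced; the output [ɟ] is voiced, matching the trigger — so the feature that spreads is voicing.
The same holds elsewhere in the data: /c/ → [ɟ] before /ɲ/ (voiceless → voiced, matching voiced) — only voicing changes, and always toward the following segment.
No alternation appears in [ʈict͡se]: there the adjacent consonants already agree in voicing (/c/ and /t͡s/ are both voiceless), so this form is consistent with the same rule.

voicing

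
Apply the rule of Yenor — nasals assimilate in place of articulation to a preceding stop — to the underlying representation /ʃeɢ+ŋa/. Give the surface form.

[ʃeɢɴa]

The rule targets /ŋ/ (voiced velar nasal), which sits after the trigger /ɢ/ (uvular).
The voiced uvular nasal is [ɴ], so /ŋ/ → [ɴ].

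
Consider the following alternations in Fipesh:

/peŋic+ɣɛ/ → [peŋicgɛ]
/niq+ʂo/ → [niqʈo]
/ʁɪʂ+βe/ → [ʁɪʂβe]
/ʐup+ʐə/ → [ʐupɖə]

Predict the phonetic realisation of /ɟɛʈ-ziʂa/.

[ɟɛʈdiʂa]

The data show progressive manner assimilation: /ɣ/ → [g] after /c/; /ʂ/ → [ʈ] after /q/; /ʐ/ → [ɖ] after /p/. In each pair only manner changes, matching the preceding consonant, while place and voice stay constant.
No alternation appears in [ʁɪʂβe]: there the adjacent consonants already agree in manner (/β/ and /ʂ/ are both fricatives), so this form is consistent with the same rule.
The rule targets /z/ (voiced alveolar fricative), which sits after the trigger /ʈ/ (stop).
Changing only its manner to stop gives [d] — the voiced alveolar stop.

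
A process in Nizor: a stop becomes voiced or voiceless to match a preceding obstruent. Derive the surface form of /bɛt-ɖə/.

[bɛtʈə]

/ɖ/ is a voiced retroflex stop. The preceding trigger /t/ is voiceless, so /ɖ/ must become voiceless as well.
Changing only its voicing to voiceless gives [ʈ] — the voiceless retroflex stop.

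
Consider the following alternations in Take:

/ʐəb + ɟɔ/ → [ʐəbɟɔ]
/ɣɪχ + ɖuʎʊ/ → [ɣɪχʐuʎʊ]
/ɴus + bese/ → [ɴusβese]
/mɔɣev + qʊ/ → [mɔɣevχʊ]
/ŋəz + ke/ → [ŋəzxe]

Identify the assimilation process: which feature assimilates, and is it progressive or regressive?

Underlying /ɖ/ is realised as [ʐ] next to /χ/; /χ/ itself does not change.
The change stop → fricative matches the manner of the preceding /χ/, identifying this as manner assimilation.
Place and voice are unchanged, so the assimilation is partial, not total.
Checking the remaining alternations: /b/ → [β] after /s/ (stop → fricative, matching a fricative); /q/ → [χ] after /v/ (stop → fricative, matching a fricative); /k/ → [x] after /z/ (stop → fricative, matching a fricative) — only manner changes, and always toward the preceding segment.
Nothing changes in [ʐəbɟɔ]: there the adjacent consonants already agree in manner (/ɟ/ and /b/ are both stops), so this form is consistent with the same rule.
The trigger is the preceding segment, so the direction is progressive (perseverative).

progressive manner assimilation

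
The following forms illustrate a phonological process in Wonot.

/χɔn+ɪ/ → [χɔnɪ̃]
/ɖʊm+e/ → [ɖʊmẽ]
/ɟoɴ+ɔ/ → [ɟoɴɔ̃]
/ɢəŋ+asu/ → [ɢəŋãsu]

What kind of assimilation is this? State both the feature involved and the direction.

progressive nasality assimilation (vowel nasalisation)

The vowel /ɪ/ surfaces as nasalised [ɪ̃] next to the preceding nasal /n/ — it has acquired the [+nasal] feature of its neighbour.
Likewise in the remaining data: /e/ → [ẽ] after /m/; /ɔ/ → [ɔ̃] after /ɴ/; /a/ → [ã] after /ŋ/ — each time a vowel is nasalised next to a preceding nasal.
Because the conditioning nasal is to the left of the vowel that changes, the process is progressive (perseverative).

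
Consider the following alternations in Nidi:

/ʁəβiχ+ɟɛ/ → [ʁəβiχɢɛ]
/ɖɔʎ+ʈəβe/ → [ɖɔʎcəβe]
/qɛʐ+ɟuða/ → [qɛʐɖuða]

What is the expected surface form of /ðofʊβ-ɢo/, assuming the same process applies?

[ðofʊβbo]

The data show progressive place assimilation: /ɟ/ → [ɢ] after /χ/; /ʈ/ → [c] after /ʎ/; /ɟ/ → [ɖ] after /ʐ/. In each pair only place changes, matching the preceding consonant, while manner and voice stay constant.
/ɢ/ is a voiced uvular stop. The preceding trigger /β/ is bilabial, so /ɢ/ must become bilabial as well.
A voiced bilabial stop is [b], so the surface segment is [b].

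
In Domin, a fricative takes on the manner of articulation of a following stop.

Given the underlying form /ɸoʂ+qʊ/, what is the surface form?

[ɸoʈqʊ]

The rule targets /ʂ/ (voiceless retroflex fricative), which sits before the trigger /q/ (stop).
The voiceless retroflex stop is [ʈ], so /ʂ/ → [ʈ].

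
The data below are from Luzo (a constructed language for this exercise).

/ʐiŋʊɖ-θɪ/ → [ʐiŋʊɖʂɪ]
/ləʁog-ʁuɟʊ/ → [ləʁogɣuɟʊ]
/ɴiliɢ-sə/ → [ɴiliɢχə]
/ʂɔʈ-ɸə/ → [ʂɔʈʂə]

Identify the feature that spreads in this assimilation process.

Underlying /θ/ is realised as [ʂ] next to /ɖ/; /ɖ/ itself does not change.
The change dental → retroflex matches the place of the preceding /ɖ/, identifying this as place assimilation.
Checking the remaining alternations: /ʁ/ → [ɣ] after /g/ (uvular → velar, matching velar); /s/ → [χ] after /ɢ/ (alveolar → uvular, matching uvular); /ɸ/ → [ʂ] after /ʈ/ (bilabial → retroflex, matching retroflex) — only place changes, and always toward the preceding segment.

place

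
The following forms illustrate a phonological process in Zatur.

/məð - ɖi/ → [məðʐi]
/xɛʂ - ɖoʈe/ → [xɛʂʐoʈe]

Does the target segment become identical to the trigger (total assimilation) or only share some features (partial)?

Underlying /ɖ/ is realised as [ʐ] next to /ð/; /ð/ itself does not change.
The change stop → fricative matches the manner of the preceding /ð/, identifying this as manner assimilation.
Place and voice are unchanged, so the assimilation is partial, not total.
Checking the remaining alternation: /ɖ/ → [ʐ] after /ʂ/ (stop → fricative, matching a fricative) — only manner changes, and always toward the preceding segment.

partial assimilation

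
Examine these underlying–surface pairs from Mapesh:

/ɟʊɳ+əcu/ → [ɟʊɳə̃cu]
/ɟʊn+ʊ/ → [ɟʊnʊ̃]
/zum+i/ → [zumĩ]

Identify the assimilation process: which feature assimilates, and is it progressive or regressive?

progressive nasality assimilation (vowel nasalisation)

The vowel /ə/ surfaces as nasalised [ə̃] next to the preceding nasal /ɳ/ — it has acquired the [+nasal] feature of its neighbour.
Likewise in the remaining data: /ʊ/ → [ʊ̃] after /n/; /i/ → [ĩ] after /m/ — each time a vowel is nasalised next to a preceding nasal.
Because the conditioning nasal is to the left of the vowel that changes, the process is progressive (perseverative).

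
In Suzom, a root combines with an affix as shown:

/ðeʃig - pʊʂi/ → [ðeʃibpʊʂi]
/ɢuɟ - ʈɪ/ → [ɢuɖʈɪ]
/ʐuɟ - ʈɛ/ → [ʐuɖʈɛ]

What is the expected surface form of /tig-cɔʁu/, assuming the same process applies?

[tiɟcɔʁu]

The data show regressive place assimilation: /g/ → [b] before /p/; /ɟ/ → [ɖ] before /ʈ/. In each pair only place changes, matching the following consonant, while manner and voice stay constant.
The rule targets /g/ (voiced velar stop), which sits before the trigger /c/ (palatal).
A voiced palatal stop is [ɟ], so the surface segment is [ɟ].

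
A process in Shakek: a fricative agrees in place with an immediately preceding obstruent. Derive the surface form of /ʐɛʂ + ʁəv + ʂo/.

[ʐɛʂʐəvfo]

/ʁ/ is a voiced uvular fricative. The preceding trigger /ʂ/ is retroflex, so /ʁ/ must become retroflex as well.
The voiced retroflex fricative is [ʐ], so /ʁ/ → [ʐ].
At the second juncture, /ʂ/ likewise becomes [f] adjacent to /v/.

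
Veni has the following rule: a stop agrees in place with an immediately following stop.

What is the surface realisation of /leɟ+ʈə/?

The rule targets /ɟ/ (voiced palatal stop), which sits before the trigger /ʈ/ (retroflex).
Changing only its place to retroflex gives [ɖ] — the voiced retroflex stop.

[leɖʈə]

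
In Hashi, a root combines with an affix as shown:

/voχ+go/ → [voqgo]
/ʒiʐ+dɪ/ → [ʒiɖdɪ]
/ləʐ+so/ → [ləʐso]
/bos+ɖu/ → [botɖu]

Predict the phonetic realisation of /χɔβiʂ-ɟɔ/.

The data show regressive manner assimilation: /χ/ → [q] before /g/; /ʐ/ → [ɖ] before /d/; /s/ → [t] before /ɖ/. In each pair only manner changes, matching the following consonant, while place and voice stay constant.
No alternation appears in [ləʐso]: there the adjacent consonants already agree in manner (/ʐ/ and /s/ are both fricatives), so this form is consistent with the same rule.
/ʂ/ is a voiceless retroflex fricative. The following trigger /ɟ/ is a stop, so /ʂ/ must become a stop as well.
The voiceless retroflex stop is [ʈ], so /ʂ/ → [ʈ].

[χɔβiʈɟɔ]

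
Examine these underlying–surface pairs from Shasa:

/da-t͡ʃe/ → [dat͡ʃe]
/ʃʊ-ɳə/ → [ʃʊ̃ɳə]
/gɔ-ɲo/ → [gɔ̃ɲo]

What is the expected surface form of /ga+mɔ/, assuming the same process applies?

[gãmɔ]

The data show regressive nasality assimilation (vowel nasalisation): /ʊ/ → [ʊ̃] before /ɳ/; /ɔ/ → [ɔ̃] before /ɲ/ — a vowel is nasalised by an immediately following nasal consonant.
No change occurs in [dat͡ʃe] because the vowel at the boundary is adjacent to an oral consonant, not a nasal (/a/ next to /t͡ʃ/).
/a/ sits next to the nasal /m/ and is therefore nasalised to [ã].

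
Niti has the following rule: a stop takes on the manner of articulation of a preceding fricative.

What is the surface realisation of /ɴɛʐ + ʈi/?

The rule targets /ʈ/ (voiceless retroflex stop), which sits after the trigger /ʐ/ (fricative).
A voiceless retroflex fricative is [ʂ], so the surface segment is [ʂ].

[ɴɛʐʂi]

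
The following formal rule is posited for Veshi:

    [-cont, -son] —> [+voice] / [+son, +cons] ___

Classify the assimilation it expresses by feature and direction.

The target ([-cont, -son], stops) acquires [+voice] next to a sonorant consonant ([+son, +cons]) — it takes on the voicing of its neighbour, so the feature that spreads is voicing.
The conditioning segment sits to the left of the focus bar, meaning the trigger precedes the segment that changes — progressive assimilation.

progressive voicing assimilation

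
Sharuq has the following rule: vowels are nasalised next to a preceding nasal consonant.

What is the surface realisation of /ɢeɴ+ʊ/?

[ɢeɴʊ̃]

The vowel /ʊ/ is adjacent to the preceding nasal /ɴ/, so it acquires [+nasal] and surfaces as [ʊ̃].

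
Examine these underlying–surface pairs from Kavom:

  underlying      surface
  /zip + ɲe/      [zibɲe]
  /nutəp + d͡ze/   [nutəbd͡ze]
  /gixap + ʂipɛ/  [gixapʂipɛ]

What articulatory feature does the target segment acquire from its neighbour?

voicing

Comparing underlying and surface forms, /p/ → [b] is the alternation; the neighbouring /ɲ/ is constant.
/p/ is voiceless while /ɲ/ is voiced; the output [b] is voiced, matching the trigger — so the feature that spreads is voicing.
The same holds elsewhere in the data: /p/ → [b] before /d͡z/ (voiceless → voiced, matching voiced) — only voicing changes, and always toward the following segment.
No alternation appears in [gixapʂipɛ]: there the adjacent consonants already agree in voicing (/p/ and /ʂ/ are both voiceless), so this form is consistent with the same rule.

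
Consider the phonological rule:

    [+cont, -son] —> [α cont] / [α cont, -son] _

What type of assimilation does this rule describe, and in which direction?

progressive manner assimilation

The shared variable α links the value of [cont] on the target to that of the neighbouring obstruent. [cont] distinguishes stops from fricatives — a manner-of-articulation feature — so this is manner assimilation.
Since the environment is written before the underscore, the trigger precedes the target; the direction is progressive.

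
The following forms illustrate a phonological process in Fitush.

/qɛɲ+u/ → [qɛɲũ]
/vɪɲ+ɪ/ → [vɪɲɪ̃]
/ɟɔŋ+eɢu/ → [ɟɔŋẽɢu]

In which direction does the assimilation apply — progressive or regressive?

progressive

The vowel /u/ surfaces as nasalised [ũ] next to the preceding nasal /ɲ/ — it has acquired the [+nasal] feature of its neighbour.
The other forms show the same pattern: /ɪ/ → [ɪ̃] after /ɲ/; /e/ → [ẽ] after /ŋ/ — each time a vowel is nasalised next to a preceding nasal.
Because the conditioning nasal is to the left of the vowel that changes, the process is progressive (perseverative).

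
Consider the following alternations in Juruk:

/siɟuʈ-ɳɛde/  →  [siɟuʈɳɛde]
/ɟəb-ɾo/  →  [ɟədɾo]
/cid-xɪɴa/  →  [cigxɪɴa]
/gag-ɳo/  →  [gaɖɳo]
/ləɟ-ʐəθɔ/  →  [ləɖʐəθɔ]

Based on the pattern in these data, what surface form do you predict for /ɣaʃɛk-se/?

The data show regressive place assimilation: /b/ → [d] before /ɾ/; /d/ → [g] before /x/; /g/ → [ɖ] before /ɳ/; /ɟ/ → [ɖ] before /ʐ/. In each pair only place changes, matching the following consonant, while manner and voice stay constant.
Nothing changes in [siɟuʈɳɛde]: there the adjacent consonants already agree in place (/ʈ/ and /ɳ/ are both retroflex), so this form is consistent with the same rule.
/k/ is a voiceless velar stop. The following trigger /s/ is alveolar, so /k/ must become alveolar as well.
A voiceless alveolar stop is [t], so the surface segment is [t].

[ɣaʃɛtse]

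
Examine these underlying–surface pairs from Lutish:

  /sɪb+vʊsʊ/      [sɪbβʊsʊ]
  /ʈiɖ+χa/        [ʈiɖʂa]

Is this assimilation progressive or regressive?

The segment that alternates is /v/, which surfaces as [β] when adjacent to /b/.
The change labiodental → bilabial matches the place of the preceding /b/, identifying this as place assimilation.
Checking the remaining alternation: /χ/ → [ʂ] after /ɖ/ (uvular → retroflex, matching retroflex) — only place changes, and always toward the preceding segment.
The trigger is the preceding segment, so the direction is progressive (perseverative).

progressive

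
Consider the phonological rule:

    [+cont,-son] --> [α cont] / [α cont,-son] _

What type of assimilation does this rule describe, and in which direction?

progressive manner assimilation

The rule copies [cont] (continuancy) from the environment onto the target fricatives; since [±cont] encodes the stop/fricative manner contrast, the assimilating dimension is manner.
Since the environment is written before the underscore, the trigger precedes the target; the direction is progressive.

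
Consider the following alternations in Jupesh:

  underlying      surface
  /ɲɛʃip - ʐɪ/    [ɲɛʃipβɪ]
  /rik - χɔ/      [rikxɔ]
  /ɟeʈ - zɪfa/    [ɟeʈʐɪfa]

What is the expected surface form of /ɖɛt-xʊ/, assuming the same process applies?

The data show progressive place assimilation: /ʐ/ → [β] after /p/; /χ/ → [x] after /k/; /z/ → [ʐ] after /ʈ/. In each pair only place changes, matching the preceding consonant, while manner and voice stay constant.
/x/ is a voiceless velar fricative. The preceding trigger /t/ is alveolar, so /x/ must become alveolar as well.
The voiceless alveolar fricative is [s], so /x/ → [s].

[ɖɛtsʊ]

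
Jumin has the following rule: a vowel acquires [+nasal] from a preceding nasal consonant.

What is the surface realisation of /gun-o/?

/o/ sits next to the nasal /n/ and is therefore nasalised to [õ].

[gunõ]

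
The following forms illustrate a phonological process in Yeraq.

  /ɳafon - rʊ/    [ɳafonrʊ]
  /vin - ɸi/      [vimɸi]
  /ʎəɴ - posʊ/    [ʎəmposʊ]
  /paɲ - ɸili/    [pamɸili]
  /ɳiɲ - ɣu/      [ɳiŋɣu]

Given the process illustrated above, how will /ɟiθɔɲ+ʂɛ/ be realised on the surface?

The data show regressive place assimilation: /n/ → [m] before /ɸ/; /ɴ/ → [m] before /p/; /ɲ/ → [m] before /ɸ/; /ɲ/ → [ŋ] before /ɣ/. In each pair only place changes, matching the following consonant, while manner and voice stay constant.
Nothing changes in [ɳafonrʊ]: there the adjacent consonants already agree in place (/n/ and /r/ are both alveolar), so this form is consistent with the same rule.
/ɲ/ is a voiced palatal nasal. The following trigger /ʂ/ is retroflex, so /ɲ/ must become retroflex as well.
A voiced retroflex nasal is [ɳ], so the surface segment is [ɳ].

[ɟiθɔɳʂɛ]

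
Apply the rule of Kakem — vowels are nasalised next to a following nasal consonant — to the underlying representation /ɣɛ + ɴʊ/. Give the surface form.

/ɛ/ sits next to the nasal /ɴ/ and is therefore nasalised to [ɛ̃].

[ɣɛ̃ɴʊ]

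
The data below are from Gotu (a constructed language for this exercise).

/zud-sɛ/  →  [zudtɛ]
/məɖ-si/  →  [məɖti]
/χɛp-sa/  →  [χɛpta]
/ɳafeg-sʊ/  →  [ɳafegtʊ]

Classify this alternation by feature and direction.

progressive manner assimilation

Underlying /s/ is realised as [t] next to /d/; /d/ itself does not change.
/s/ is a fricative while /d/ is a stop; the output [t] is a stop, matching the trigger — so the feature that spreads is manner.
Place and voice are unchanged, so the assimilation is partial, not total.
The other alternating forms pattern the same way: /s/ → [t] after /ɖ/ (fricative → stop, matching a stop); /s/ → [t] after /p/ (fricative → stop, matching a stop); /s/ → [t] after /g/ (fricative → stop, matching a stop) — only manner changes, and always toward the preceding segment.
Since the segment that changes follows the conditioning segment, the assimilation is progressive.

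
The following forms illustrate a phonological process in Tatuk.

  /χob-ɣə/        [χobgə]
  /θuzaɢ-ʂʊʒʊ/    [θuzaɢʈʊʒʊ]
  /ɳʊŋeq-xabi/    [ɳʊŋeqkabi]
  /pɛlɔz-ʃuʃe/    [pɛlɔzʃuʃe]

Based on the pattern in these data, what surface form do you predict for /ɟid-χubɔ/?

[ɟidqubɔ]

The data show progressive manner assimilation: /ɣ/ → [g] after /b/; /ʂ/ → [ʈ] after /ɢ/; /x/ → [k] after /q/. In each pair only manner changes, matching the preceding consonant, while place and voice stay constant.
No alternation appears in [pɛlɔzʃuʃe]: there the adjacent consonants already agree in manner (/ʃ/ and /z/ are both fricatives), so this form is consistent with the same rule.
/χ/ is a voiceless uvular fricative. The preceding trigger /d/ is a stop, so /χ/ must become a stop as well.
A voiceless uvular stop is [q], so the surface segment is [q].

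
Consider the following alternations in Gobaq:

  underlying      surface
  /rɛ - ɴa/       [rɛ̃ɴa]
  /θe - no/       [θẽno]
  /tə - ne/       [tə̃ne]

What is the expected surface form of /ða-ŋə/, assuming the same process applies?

The data show regressive nasality assimilation (vowel nasalisation): /ɛ/ → [ɛ̃] before /ɴ/; /e/ → [ẽ] before /n/; /ə/ → [ə̃] before /n/ — a vowel is nasalised by an immediately following nasal consonant.
The vowel /a/ is adjacent to the following nasal /ŋ/, so it acquires [+nasal] and surfaces as [ã].

[ðãŋə]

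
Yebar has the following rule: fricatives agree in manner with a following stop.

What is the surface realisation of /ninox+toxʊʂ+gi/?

/x/ is a voiceless velar fricative. The following trigger /t/ is a stop, so /x/ must become a stop as well.
The voiceless velar stop is [k], so /x/ → [k].
The same rule applies at the second boundary: /ʂ/ → [ʈ] next to /g/.

[ninoktoxʊʈgi]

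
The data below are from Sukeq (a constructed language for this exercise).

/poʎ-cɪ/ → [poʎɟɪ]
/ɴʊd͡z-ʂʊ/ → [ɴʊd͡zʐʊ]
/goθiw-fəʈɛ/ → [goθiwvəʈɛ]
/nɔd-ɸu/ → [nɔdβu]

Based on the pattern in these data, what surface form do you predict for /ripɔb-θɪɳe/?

The data show progressive voicing assimilation: /c/ → [ɟ] after /ʎ/; /ʂ/ → [ʐ] after /d͡z/; /f/ → [v] after /w/; /ɸ/ → [β] after /d/. In each pair only voicing changes, matching the preceding consonant, while place and manner stay constant.
/θ/ is a voiceless dental fricative. The preceding trigger /b/ is voiced, so /θ/ must become voiced as well.
Changing only its voicing to voiced gives [ð] — the voiced dental fricative.

[ripɔbðɪɳe]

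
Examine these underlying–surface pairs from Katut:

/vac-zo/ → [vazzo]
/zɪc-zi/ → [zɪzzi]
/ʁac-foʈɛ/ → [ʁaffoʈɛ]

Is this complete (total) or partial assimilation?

total assimilation

Underlying /c/ is realised as [z] next to /z/; /z/ itself does not change.
The output [z] is identical to the trigger /z/ — every feature (place, manner, voicing) has been copied — so this is total assimilation.
The remaining alternation confirms this: /c/ → [f] before /f/ — in each case the output is a copy of the following consonant.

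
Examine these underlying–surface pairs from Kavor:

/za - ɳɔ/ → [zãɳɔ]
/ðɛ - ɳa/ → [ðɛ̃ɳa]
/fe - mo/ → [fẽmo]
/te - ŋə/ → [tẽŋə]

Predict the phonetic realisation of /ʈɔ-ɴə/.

[ʈɔ̃ɴə]

The data show regressive nasality assimilation (vowel nasalisation): /a/ → [ã] before /ɳ/; /ɛ/ → [ɛ̃] before /ɳ/; /e/ → [ẽ] before /m/; /e/ → [ẽ] before /ŋ/ — a vowel is nasalised by an immediately following nasal consonant.
/ɔ/ sits next to the nasal /ɴ/ and is therefore nasalised to [ɔ̃].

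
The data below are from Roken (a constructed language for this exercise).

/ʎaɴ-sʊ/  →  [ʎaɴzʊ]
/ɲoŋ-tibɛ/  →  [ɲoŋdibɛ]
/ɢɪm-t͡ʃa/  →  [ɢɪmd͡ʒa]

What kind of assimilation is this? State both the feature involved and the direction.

progressive voicing assimilation

Comparing underlying and surface forms, /s/ → [z] is the alternation; the neighbouring /ɴ/ is constant.
The change voiceless → voiced matches the voicing of the preceding /ɴ/, identifying this as voicing assimilation.
Place and manner are unchanged, so the assimilation is partial, not total.
Checking the remaining alternations: /t/ → [d] after /ŋ/ (voiceless → voiced, matching voiced); /t͡ʃ/ → [d͡ʒ] after /m/ (voiceless → voiced, matching voiced) — only voicing changes, and always toward the preceding segment.
Since the segment that changes follows the conditioning segment, the assimilation is progressive.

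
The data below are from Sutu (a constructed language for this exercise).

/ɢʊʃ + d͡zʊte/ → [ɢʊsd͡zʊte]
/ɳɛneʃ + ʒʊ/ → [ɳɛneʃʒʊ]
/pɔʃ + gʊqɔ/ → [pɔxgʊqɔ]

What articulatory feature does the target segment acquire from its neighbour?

place

The segment that alternates is /ʃ/, which surfaces as [s] when adjacent to /d͡z/.
/ʃ/ is postalveolar while /d͡z/ is alveolar; the output [s] is alveolar, matching the trigger — so the feature that spreads is place.
The other alternating form patterns the same way: /ʃ/ → [x] before /g/ (postalveolar → velar, matching velar) — only place changes, and always toward the following segment.
Nothing changes in [ɳɛneʃʒʊ]: there the adjacent consonants already agree in place (/ʃ/ and /ʒ/ are both postalveolar), so this form is consistent with the same rule.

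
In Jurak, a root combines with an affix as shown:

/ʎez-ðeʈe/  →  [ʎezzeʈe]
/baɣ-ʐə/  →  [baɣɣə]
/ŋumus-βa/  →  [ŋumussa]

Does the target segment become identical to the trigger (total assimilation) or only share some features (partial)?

total assimilation

Comparing underlying and surface forms, /β/ → [s] is the alternation; the neighbouring /s/ is constant.
The output [s] is identical to the trigger /s/ — every feature (place, manner, voicing) has been copied — so this is total assimilation.
The remaining alternations confirm this: /ð/ → [z] after /z/; /ʐ/ → [ɣ] after /ɣ/ — in each case the output is a copy of the preceding consonant.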